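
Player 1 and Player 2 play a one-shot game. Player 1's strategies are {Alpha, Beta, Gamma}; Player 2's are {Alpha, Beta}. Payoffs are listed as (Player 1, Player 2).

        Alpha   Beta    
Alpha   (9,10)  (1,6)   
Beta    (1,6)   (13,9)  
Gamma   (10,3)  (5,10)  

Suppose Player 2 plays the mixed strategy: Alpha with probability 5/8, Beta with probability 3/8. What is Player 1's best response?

Compute Player 1's expected payoff from each pure strategy against the given mix.
Alpha: (5/8)·9 + (3/8)·1 = 6
Beta: (5/8)·1 + (3/8)·13 = 11/2
Gamma: (5/8)·10 + (3/8)·5 = 65/8
Highest expected payoff is 65/8, from Gamma.

Gamma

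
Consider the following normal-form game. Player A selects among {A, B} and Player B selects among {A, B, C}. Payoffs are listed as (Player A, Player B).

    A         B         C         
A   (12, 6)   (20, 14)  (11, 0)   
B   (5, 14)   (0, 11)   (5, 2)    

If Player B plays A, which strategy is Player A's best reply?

A

With Player B fixed at A, Player A's payoffs are: A → 12, B → 5.
The maximum is 12, achieved by A.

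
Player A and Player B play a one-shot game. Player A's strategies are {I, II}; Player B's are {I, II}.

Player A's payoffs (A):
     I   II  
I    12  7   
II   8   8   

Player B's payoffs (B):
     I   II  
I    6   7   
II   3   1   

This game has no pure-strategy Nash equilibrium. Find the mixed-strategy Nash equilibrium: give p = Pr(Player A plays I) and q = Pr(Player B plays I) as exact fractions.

In a mixed NE each player is indifferent between their pure strategies, so the opponent's mix sets the indifference.
Player B indifferent between I and II: p·6 + (1−p)·3 = p·7 + (1−p)·1 ⟹ 3 + 3p = 1 + 6p ⟹ p = 2/3.
Player A indifferent between I and II: q·12 + (1−q)·7 = q·8 + (1−q)·8 ⟹ 7 + 5q = 8 + 0q ⟹ q = 1/5.

p = 2/3, q = 1/5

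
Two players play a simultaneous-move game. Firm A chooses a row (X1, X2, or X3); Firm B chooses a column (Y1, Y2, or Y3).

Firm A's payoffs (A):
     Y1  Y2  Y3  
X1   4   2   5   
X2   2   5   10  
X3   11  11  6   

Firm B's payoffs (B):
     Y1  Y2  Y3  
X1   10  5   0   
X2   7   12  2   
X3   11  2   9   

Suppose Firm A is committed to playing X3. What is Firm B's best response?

Y1

With Firm A fixed at X3, Firm B's payoffs are: Y1 → 11, Y2 → 2, Y3 → 9.
The maximum is 11, achieved by Y1.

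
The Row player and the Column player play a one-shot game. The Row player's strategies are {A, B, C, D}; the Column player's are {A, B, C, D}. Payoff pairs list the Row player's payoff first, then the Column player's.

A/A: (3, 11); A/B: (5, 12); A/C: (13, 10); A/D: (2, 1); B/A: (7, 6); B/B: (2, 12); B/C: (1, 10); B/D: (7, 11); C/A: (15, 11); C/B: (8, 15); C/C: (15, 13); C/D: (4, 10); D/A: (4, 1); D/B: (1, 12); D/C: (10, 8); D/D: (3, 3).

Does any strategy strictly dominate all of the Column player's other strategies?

Check whether one of the Column player's strategies beats all alternatives regardless of what the opponent does.
B strictly dominates: vs A: 12 > each of {11, 10, 1}; vs B: 12 > each of {6, 10, 11}; vs C: 15 > each of {11, 13, 10}; vs D: 12 > each of {1, 8, 3}.

B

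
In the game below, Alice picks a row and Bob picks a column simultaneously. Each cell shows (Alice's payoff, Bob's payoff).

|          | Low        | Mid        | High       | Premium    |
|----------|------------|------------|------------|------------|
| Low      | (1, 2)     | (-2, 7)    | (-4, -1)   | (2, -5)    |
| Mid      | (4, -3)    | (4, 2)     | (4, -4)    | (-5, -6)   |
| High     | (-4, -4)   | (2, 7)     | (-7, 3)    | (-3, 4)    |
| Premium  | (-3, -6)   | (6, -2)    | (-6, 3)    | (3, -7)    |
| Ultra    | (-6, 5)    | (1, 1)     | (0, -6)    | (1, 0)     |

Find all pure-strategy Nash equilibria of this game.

A profile is a Nash equilibrium when each player is best-responding to the other.
Alice's best responses — vs Low: Mid (payoff 4); vs Mid: Premium (payoff 6); vs High: Mid (payoff 4); vs Premium: Premium (payoff 3).
Bob's best responses — vs Low: Mid (payoff 7); vs Mid: Mid (payoff 2); vs High: Mid (payoff 7); vs Premium: High (payoff 3); vs Ultra: Low (payoff 5).
No cell has both players best-responding. For instance, Alice's best reply to Low is Mid, but against Mid Bob prefers Mid over Low.

No pure-strategy Nash equilibrium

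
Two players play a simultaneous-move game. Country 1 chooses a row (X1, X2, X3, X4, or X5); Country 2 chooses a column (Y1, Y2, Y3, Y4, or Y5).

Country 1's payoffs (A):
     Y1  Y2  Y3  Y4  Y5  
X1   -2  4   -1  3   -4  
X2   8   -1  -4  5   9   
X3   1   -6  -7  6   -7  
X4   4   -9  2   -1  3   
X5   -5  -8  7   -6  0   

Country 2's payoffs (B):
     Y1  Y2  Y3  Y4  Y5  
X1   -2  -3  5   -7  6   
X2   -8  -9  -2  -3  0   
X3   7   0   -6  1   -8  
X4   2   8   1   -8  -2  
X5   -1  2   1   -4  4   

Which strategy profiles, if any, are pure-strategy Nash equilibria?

(X2, Y5)

Check mutual best responses: a cell is a NE iff neither player can gain by unilaterally deviating.
Country 1's best responses — vs Y1: X2 (payoff 8); vs Y2: X1 (payoff 4); vs Y3: X5 (payoff 7); vs Y4: X3 (payoff 6); vs Y5: X2 (payoff 9).
Country 2's best responses — vs X1: Y5 (payoff 6); vs X2: Y5 (payoff 0); vs X3: Y1 (payoff 7); vs X4: Y2 (payoff 8); vs X5: Y5 (payoff 4).
The only mutual best response is (X2, Y5); neither player gains by switching there.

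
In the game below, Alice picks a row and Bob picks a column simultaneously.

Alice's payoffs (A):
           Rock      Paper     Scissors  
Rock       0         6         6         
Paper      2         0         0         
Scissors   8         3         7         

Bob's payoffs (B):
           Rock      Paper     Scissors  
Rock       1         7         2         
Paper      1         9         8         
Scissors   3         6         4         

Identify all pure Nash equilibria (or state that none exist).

Find each player's best response to every opponent strategy; NE are the intersections.
Alice's best responses — vs Rock: Scissors (payoff 8); vs Paper: Rock (payoff 6); vs Scissors: Scissors (payoff 7).
Bob's best responses — vs Rock: Paper (payoff 7); vs Paper: Paper (payoff 9); vs Scissors: Paper (payoff 6).
The only mutual best response is (Rock, Paper); neither player gains by switching there.

(Rock, Paper)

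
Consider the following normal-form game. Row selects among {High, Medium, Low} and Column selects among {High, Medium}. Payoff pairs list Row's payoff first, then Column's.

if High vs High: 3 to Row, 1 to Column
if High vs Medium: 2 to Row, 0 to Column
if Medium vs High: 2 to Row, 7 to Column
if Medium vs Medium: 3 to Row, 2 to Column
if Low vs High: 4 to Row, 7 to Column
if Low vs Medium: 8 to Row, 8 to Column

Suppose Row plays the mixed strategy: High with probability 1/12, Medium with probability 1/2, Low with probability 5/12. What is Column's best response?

Column's best reply maximizes expected payoff against the mix.
High: (1/12)·1 + (1/2)·7 + (5/12)·7 = 13/2
Medium: (1/12)·0 + (1/2)·2 + (5/12)·8 = 13/3
Highest expected payoff is 13/2, from High.

High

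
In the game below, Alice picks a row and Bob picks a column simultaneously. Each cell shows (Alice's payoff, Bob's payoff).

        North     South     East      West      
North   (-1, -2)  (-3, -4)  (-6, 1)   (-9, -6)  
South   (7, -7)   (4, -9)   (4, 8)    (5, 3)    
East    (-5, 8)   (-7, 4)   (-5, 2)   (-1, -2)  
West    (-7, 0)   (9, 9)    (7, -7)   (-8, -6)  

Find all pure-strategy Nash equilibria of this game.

(West, South)

A profile is a Nash equilibrium when each player is best-responding to the other.
Alice's best responses — vs North: South (payoff 7); vs South: West (payoff 9); vs East: West (payoff 7); vs West: South (payoff 5).
Bob's best responses — vs North: East (payoff 1); vs South: East (payoff 8); vs East: North (payoff 8); vs West: South (payoff 9).
The only mutual best response is (West, South); neither player gains by switching there.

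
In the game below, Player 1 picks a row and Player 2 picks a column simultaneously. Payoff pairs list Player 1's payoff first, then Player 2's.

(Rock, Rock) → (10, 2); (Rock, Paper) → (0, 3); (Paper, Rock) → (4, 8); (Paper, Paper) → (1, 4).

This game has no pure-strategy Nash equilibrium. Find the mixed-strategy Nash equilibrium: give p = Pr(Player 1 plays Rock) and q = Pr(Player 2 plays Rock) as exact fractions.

In a mixed NE each player is indifferent between their pure strategies, so the opponent's mix sets the indifference.
Player 2 indifferent between Rock and Paper: p·2 + (1−p)·8 = p·3 + (1−p)·4 ⟹ 8 + (-6)p = 4 + (-1)p ⟹ p = 4/5.
Player 1 indifferent between Rock and Paper: q·10 + (1−q)·0 = q·4 + (1−q)·1 ⟹ 0 + 10q = 1 + 3q ⟹ q = 1/7.

p = 4/5, q = 1/7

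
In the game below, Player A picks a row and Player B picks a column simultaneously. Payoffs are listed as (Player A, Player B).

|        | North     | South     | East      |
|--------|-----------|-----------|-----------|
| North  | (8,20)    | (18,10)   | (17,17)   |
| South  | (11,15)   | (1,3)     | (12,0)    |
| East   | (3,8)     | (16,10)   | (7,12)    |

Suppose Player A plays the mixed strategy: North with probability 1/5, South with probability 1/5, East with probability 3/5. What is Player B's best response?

North

Compute Player B's expected payoff from each pure strategy against the given mix.
North: (1/5)·20 + (1/5)·15 + (3/5)·8 = 59/5
South: (1/5)·10 + (1/5)·3 + (3/5)·10 = 43/5
East: (1/5)·17 + (1/5)·0 + (3/5)·12 = 53/5
Highest expected payoff is 59/5, from North.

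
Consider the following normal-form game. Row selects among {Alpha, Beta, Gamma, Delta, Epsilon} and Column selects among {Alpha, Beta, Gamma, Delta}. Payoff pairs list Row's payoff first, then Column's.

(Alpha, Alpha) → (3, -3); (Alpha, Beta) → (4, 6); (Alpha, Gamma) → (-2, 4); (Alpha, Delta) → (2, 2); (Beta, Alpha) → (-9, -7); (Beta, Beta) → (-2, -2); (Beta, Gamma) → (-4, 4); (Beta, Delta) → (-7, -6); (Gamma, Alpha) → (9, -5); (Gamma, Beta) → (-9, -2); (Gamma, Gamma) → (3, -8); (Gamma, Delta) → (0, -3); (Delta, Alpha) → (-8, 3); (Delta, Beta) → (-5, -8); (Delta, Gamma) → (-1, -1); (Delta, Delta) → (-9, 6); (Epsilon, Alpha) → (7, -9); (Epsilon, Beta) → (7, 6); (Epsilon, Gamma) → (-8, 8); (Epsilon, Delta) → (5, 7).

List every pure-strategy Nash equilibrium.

Find each player's best response to every opponent strategy; NE are the intersections.
Row's best responses — vs Alpha: Gamma (payoff 9); vs Beta: Epsilon (payoff 7); vs Gamma: Gamma (payoff 3); vs Delta: Epsilon (payoff 5).
Column's best responses — vs Alpha: Beta (payoff 6); vs Beta: Gamma (payoff 4); vs Gamma: Beta (payoff -2); vs Delta: Delta (payoff 6); vs Epsilon: Gamma (payoff 8).
No cell has both players best-responding. For instance, Row's best reply to Alpha is Gamma, but against Gamma Column prefers Beta over Alpha.

No pure-strategy Nash equilibrium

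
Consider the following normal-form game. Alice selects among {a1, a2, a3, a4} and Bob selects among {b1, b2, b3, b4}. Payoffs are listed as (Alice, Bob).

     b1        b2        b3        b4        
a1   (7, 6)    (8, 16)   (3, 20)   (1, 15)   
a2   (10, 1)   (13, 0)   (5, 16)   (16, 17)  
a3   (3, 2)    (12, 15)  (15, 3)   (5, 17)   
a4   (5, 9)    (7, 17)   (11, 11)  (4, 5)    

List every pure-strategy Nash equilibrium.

(a2, b4)

Check mutual best responses: a cell is a NE iff neither player can gain by unilaterally deviating.
Alice's best responses — vs b1: a2 (payoff 10); vs b2: a2 (payoff 13); vs b3: a3 (payoff 15); vs b4: a2 (payoff 16).
Bob's best responses — vs a1: b3 (payoff 20); vs a2: b4 (payoff 17); vs a3: b4 (payoff 17); vs a4: b2 (payoff 17).
The only mutual best response is (a2, b4); neither player gains by switching there.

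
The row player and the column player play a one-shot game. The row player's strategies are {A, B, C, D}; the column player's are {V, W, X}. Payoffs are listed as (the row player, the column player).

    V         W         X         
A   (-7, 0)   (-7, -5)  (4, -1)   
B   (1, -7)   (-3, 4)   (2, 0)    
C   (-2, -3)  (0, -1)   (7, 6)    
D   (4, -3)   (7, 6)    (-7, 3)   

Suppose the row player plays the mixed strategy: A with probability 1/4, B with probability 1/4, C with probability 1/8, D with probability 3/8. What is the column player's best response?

W

The column player's best reply maximizes expected payoff against the mix.
V: (1/4)·0 + (1/4)·(-7) + (1/8)·(-3) + (3/8)·(-3) = -13/4
W: (1/4)·(-5) + (1/4)·4 + (1/8)·(-1) + (3/8)·6 = 15/8
X: (1/4)·(-1) + (1/4)·0 + (1/8)·6 + (3/8)·3 = 13/8
Highest expected payoff is 15/8, from W.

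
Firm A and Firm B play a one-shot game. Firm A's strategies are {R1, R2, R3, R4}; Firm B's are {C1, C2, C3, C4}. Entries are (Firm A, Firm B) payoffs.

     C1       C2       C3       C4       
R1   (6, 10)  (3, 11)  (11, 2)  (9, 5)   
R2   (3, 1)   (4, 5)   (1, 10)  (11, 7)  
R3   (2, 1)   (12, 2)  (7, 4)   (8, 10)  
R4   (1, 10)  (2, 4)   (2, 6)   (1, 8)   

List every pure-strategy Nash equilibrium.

Find each player's best response to every opponent strategy; NE are the intersections.
Firm A's best responses — vs C1: R1 (payoff 6); vs C2: R3 (payoff 12); vs C3: R1 (payoff 11); vs C4: R2 (payoff 11).
Firm B's best responses — vs R1: C2 (payoff 11); vs R2: C3 (payoff 10); vs R3: C4 (payoff 10); vs R4: C1 (payoff 10).
No cell has both players best-responding. For instance, Firm A's best reply to C4 is R2, but against R2 Firm B prefers C3 over C4.

None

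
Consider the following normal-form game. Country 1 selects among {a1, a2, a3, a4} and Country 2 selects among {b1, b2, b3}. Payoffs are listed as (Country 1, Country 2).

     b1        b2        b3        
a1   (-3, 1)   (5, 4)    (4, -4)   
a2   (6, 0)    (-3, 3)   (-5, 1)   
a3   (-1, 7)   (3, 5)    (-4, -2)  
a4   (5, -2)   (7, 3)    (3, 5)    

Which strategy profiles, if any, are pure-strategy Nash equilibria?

A profile is a Nash equilibrium when each player is best-responding to the other.
Country 1's best responses — vs b1: a2 (payoff 6); vs b2: a4 (payoff 7); vs b3: a1 (payoff 4).
Country 2's best responses — vs a1: b2 (payoff 4); vs a2: b2 (payoff 3); vs a3: b1 (payoff 7); vs a4: b3 (payoff 5).
No cell has both players best-responding. For instance, Country 1's best reply to b3 is a1, but against a1 Country 2 prefers b2 over b3.

None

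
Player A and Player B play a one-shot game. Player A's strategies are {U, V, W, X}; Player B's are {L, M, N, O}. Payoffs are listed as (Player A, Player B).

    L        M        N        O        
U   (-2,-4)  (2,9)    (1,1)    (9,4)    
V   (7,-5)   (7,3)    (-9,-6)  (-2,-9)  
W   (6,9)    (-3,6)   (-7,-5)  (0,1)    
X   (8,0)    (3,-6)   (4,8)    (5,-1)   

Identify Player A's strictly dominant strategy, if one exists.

A strategy is strictly dominant if it gives Player A a strictly higher payoff than every other strategy, against every choice by the opponent.
U is not dominant: against L, V gives 7 > -2.
V is not dominant: against L, X gives 8 > 7.
W is not dominant: against L, V gives 7 > 6.
X is not dominant: against M, V gives 7 > 3.
No single strategy is best against every opponent action.

None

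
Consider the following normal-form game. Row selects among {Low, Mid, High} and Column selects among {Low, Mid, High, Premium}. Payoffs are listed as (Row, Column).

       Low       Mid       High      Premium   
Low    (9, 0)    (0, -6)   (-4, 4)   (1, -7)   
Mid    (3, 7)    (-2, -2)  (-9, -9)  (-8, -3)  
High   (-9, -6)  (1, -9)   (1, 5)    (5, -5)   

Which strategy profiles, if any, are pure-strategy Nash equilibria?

(High, High)

Find each player's best response to every opponent strategy; NE are the intersections.
Row's best responses — vs Low: Low (payoff 9); vs Mid: High (payoff 1); vs High: High (payoff 1); vs Premium: High (payoff 5).
Column's best responses — vs Low: High (payoff 4); vs Mid: Low (payoff 7); vs High: High (payoff 5).
The only mutual best response is (High, High); neither player gains by switching there.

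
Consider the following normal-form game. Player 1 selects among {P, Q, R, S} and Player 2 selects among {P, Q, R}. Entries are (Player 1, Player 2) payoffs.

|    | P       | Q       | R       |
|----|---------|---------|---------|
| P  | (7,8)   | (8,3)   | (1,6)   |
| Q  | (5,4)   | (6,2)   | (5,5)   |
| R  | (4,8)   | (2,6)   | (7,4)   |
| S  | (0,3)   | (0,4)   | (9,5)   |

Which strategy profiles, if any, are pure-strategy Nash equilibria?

A profile is a Nash equilibrium when each player is best-responding to the other.
Player 1's best responses — vs P: P (payoff 7); vs Q: P (payoff 8); vs R: S (payoff 9).
Player 2's best responses — vs P: P (payoff 8); vs Q: R (payoff 5); vs R: P (payoff 8); vs S: R (payoff 5).
Mutual best responses occur at (P, P) and (S, R); at each, neither player gains by switching.

(P, P) and (S, R)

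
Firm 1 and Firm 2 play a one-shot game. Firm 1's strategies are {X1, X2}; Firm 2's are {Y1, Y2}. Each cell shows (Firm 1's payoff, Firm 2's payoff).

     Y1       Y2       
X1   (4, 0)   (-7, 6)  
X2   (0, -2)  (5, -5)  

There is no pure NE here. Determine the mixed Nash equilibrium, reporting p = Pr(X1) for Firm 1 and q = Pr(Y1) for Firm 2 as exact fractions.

In a mixed NE each player is indifferent between their pure strategies, so the opponent's mix sets the indifference.
Firm 2 indifferent between Y1 and Y2: p·0 + (1−p)·(-2) = p·6 + (1−p)·(-5) ⟹ (-2) + 2p = (-5) + 11p ⟹ p = 1/3.
Firm 1 indifferent between X1 and X2: q·4 + (1−q)·(-7) = q·0 + (1−q)·5 ⟹ (-7) + 11q = 5 + (-5)q ⟹ q = 3/4.

p = 1/3, q = 3/4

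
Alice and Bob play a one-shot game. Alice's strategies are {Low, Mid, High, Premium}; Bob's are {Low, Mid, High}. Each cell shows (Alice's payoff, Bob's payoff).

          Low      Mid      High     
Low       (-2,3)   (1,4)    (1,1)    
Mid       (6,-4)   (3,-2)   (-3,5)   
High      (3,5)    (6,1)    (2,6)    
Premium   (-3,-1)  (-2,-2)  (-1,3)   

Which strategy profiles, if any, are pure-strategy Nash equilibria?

(High, High)

Check mutual best responses: a cell is a NE iff neither player can gain by unilaterally deviating.
Alice's best responses — vs Low: Mid (payoff 6); vs Mid: High (payoff 6); vs High: High (payoff 2).
Bob's best responses — vs Low: Mid (payoff 4); vs Mid: High (payoff 5); vs High: High (payoff 6); vs Premium: High (payoff 3).
The only mutual best response is (High, High); neither player gains by switching there.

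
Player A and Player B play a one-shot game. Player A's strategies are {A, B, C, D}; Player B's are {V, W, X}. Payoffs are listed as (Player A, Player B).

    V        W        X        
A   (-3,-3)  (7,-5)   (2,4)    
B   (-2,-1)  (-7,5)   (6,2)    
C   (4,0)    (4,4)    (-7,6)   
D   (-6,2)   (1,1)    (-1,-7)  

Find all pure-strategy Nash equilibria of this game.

None

Check mutual best responses: a cell is a NE iff neither player can gain by unilaterally deviating.
Player A's best responses — vs V: C (payoff 4); vs W: A (payoff 7); vs X: B (payoff 6).
Player B's best responses — vs A: X (payoff 4); vs B: W (payoff 5); vs C: X (payoff 6); vs D: V (payoff 2).
No cell has both players best-responding. For instance, Player A's best reply to X is B, but against B Player B prefers W over X.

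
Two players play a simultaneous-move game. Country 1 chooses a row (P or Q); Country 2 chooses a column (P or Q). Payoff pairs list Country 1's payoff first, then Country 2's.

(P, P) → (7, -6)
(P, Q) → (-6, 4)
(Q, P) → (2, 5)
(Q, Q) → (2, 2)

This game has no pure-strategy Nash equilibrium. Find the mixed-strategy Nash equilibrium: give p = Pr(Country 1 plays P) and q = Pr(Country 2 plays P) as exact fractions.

p = 3/13, q = 8/13

Each player's mixing probability is pinned down by making the *other* player indifferent.
Country 2 indifferent between P and Q: p·(-6) + (1−p)·5 = p·4 + (1−p)·2 ⟹ 5 + (-11)p = 2 + 2p ⟹ p = 3/13.
Country 1 indifferent between P and Q: q·7 + (1−q)·(-6) = q·2 + (1−q)·2 ⟹ (-6) + 13q = 2 + 0q ⟹ q = 8/13.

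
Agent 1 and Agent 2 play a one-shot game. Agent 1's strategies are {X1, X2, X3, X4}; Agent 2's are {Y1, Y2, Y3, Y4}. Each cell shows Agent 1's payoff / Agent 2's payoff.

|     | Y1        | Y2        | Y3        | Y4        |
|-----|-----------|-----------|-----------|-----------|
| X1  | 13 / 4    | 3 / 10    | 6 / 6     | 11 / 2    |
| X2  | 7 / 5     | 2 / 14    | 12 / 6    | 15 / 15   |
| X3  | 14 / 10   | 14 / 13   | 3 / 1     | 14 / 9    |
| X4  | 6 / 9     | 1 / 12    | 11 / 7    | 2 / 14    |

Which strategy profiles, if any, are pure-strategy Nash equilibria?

(X2, Y4) and (X3, Y2)

A profile is a Nash equilibrium when each player is best-responding to the other.
Agent 1's best responses — vs Y1: X3 (payoff 14); vs Y2: X3 (payoff 14); vs Y3: X2 (payoff 12); vs Y4: X2 (payoff 15).
Agent 2's best responses — vs X1: Y2 (payoff 10); vs X2: Y4 (payoff 15); vs X3: Y2 (payoff 13); vs X4: Y4 (payoff 14).
Mutual best responses occur at (X2, Y4) and (X3, Y2); at each, neither player gains by switching.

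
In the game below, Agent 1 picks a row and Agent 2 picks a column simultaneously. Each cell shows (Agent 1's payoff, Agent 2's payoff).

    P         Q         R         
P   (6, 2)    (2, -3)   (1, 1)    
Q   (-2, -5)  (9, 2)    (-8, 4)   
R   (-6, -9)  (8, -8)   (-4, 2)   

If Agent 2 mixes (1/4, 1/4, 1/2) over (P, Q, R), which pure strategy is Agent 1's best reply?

P

Agent 1's best reply maximizes expected payoff against the mix.
P: (1/4)·6 + (1/4)·2 + (1/2)·1 = 5/2
Q: (1/4)·(-2) + (1/4)·9 + (1/2)·(-8) = -9/4
R: (1/4)·(-6) + (1/4)·8 + (1/2)·(-4) = -3/2
Highest expected payoff is 5/2, from P.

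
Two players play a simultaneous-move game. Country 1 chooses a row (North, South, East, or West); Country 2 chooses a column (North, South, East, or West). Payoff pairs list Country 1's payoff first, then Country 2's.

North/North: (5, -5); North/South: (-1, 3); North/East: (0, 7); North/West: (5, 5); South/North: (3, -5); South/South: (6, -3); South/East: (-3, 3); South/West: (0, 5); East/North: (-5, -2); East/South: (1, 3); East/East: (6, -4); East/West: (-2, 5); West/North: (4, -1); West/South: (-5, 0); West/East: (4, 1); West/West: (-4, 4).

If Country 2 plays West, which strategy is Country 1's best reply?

With Country 2 fixed at West, Country 1's payoffs are: North → 5, South → 0, East → -2, West → -4.
The maximum is 5, achieved by North.

North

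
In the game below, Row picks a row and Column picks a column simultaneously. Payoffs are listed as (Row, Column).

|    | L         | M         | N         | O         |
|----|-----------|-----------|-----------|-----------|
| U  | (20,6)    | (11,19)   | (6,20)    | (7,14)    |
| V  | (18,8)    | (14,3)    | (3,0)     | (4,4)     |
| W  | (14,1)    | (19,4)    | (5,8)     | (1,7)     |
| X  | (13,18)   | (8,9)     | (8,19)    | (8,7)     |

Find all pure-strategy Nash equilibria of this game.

(X, N)

Check mutual best responses: a cell is a NE iff neither player can gain by unilaterally deviating.
Row's best responses — vs L: U (payoff 20); vs M: W (payoff 19); vs N: X (payoff 8); vs O: X (payoff 8).
Column's best responses — vs U: N (payoff 20); vs V: L (payoff 8); vs W: N (payoff 8); vs X: N (payoff 19).
The only mutual best response is (X, N); neither player gains by switching there.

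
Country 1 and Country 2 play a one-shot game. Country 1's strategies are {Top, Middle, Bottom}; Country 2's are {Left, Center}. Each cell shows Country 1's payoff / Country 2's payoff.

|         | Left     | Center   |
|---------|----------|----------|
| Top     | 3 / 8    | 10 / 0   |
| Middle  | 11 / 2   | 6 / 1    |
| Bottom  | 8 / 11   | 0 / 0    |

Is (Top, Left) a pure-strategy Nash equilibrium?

Holding Country 2 at Left: Country 1 gets 3 from Top but could get 11 by switching to Middle. Country 1 has a profitable deviation.

No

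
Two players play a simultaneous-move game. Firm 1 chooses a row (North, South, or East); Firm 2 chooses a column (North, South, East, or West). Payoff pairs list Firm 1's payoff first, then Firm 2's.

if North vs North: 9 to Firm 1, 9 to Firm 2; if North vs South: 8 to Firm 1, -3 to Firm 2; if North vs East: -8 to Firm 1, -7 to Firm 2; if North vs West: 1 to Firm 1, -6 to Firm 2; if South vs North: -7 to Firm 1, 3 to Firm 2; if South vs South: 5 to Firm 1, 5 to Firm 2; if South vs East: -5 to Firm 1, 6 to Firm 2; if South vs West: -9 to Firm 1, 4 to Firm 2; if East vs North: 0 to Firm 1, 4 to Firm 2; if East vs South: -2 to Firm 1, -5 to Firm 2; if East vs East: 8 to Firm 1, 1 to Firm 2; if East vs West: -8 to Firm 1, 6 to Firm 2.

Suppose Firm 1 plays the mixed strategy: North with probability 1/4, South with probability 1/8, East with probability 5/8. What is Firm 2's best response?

Compute Firm 2's expected payoff from each pure strategy against the given mix.
North: (1/4)·9 + (1/8)·3 + (5/8)·4 = 41/8
South: (1/4)·(-3) + (1/8)·5 + (5/8)·(-5) = -13/4
East: (1/4)·(-7) + (1/8)·6 + (5/8)·1 = -3/8
West: (1/4)·(-6) + (1/8)·4 + (5/8)·6 = 11/4
Highest expected payoff is 41/8, from North.

North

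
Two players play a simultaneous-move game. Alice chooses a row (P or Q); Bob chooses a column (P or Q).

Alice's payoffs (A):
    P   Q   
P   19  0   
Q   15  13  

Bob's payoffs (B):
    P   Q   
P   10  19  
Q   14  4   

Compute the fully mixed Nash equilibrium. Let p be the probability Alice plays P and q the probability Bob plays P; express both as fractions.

Each player's mixing probability is pinned down by making the *other* player indifferent.
Bob indifferent between P and Q: p·10 + (1−p)·14 = p·19 + (1−p)·4 ⟹ 14 + (-4)p = 4 + 15p ⟹ p = 10/19.
Alice indifferent between P and Q: q·19 + (1−q)·0 = q·15 + (1−q)·13 ⟹ 0 + 19q = 13 + 2q ⟹ q = 13/17.

p = 10/19, q = 13/17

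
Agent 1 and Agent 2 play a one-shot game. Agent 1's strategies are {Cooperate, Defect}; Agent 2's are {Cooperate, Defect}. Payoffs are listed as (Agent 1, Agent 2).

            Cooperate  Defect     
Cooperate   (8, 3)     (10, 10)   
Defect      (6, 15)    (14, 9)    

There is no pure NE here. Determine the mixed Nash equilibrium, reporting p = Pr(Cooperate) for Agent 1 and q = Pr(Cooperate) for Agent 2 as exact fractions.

p = 6/13, q = 2/3

In a mixed NE each player is indifferent between their pure strategies, so the opponent's mix sets the indifference.
Agent 2 indifferent between Cooperate and Defect: p·3 + (1−p)·15 = p·10 + (1−p)·9 ⟹ 15 + (-12)p = 9 + 1p ⟹ p = 6/13.
Agent 1 indifferent between Cooperate and Defect: q·8 + (1−q)·10 = q·6 + (1−q)·14 ⟹ 10 + (-2)q = 14 + (-8)q ⟹ q = 2/3.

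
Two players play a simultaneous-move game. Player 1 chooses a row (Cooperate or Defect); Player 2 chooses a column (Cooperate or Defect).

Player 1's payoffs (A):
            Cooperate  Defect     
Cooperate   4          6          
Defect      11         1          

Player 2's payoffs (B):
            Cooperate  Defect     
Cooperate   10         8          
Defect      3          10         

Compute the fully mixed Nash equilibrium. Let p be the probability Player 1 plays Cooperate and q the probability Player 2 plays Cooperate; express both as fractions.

In a mixed NE each player is indifferent between their pure strategies, so the opponent's mix sets the indifference.
Player 2 indifferent between Cooperate and Defect: p·10 + (1−p)·3 = p·8 + (1−p)·10 ⟹ 3 + 7p = 10 + (-2)p ⟹ p = 7/9.
Player 1 indifferent between Cooperate and Defect: q·4 + (1−q)·6 = q·11 + (1−q)·1 ⟹ 6 + (-2)q = 1 + 10q ⟹ q = 5/12.

p = 7/9, q = 5/12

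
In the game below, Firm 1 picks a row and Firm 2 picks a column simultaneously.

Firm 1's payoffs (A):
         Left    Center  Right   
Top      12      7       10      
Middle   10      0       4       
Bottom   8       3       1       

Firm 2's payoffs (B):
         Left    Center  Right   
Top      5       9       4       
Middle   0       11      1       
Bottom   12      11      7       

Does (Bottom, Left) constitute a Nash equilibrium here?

Holding Firm 2 at Left: Firm 1 gets 8 from Bottom but could get 12 by switching to Top. Firm 1 has a profitable deviation.

No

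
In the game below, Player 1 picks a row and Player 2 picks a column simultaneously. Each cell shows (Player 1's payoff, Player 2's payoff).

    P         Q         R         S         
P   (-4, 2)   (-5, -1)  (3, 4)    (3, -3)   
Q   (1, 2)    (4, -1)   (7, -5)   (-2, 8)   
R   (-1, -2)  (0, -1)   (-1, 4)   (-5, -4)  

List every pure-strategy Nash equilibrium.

Check mutual best responses: a cell is a NE iff neither player can gain by unilaterally deviating.
Player 1's best responses — vs P: Q (payoff 1); vs Q: Q (payoff 4); vs R: Q (payoff 7); vs S: P (payoff 3).
Player 2's best responses — vs P: R (payoff 4); vs Q: S (payoff 8); vs R: R (payoff 4).
No cell has both players best-responding. For instance, Player 1's best reply to S is P, but against P Player 2 prefers R over S.

No pure-strategy Nash equilibrium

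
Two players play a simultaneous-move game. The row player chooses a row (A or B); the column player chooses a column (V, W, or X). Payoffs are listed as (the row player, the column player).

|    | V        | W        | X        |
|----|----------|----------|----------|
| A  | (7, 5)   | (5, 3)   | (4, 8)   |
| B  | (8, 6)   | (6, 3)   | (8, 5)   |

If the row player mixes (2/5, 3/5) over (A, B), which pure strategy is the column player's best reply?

Compute the column player's expected payoff from each pure strategy against the given mix.
V: (2/5)·5 + (3/5)·6 = 28/5
W: (2/5)·3 + (3/5)·3 = 3
X: (2/5)·8 + (3/5)·5 = 31/5
Highest expected payoff is 31/5, from X.

X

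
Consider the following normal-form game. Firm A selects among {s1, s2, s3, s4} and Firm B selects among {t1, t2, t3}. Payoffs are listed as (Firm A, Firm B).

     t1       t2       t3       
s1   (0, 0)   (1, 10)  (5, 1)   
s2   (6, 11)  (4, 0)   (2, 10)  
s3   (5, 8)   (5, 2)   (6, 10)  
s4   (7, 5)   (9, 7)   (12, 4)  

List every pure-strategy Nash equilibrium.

Check mutual best responses: a cell is a NE iff neither player can gain by unilaterally deviating.
Firm A's best responses — vs t1: s4 (payoff 7); vs t2: s4 (payoff 9); vs t3: s4 (payoff 12).
Firm B's best responses — vs s1: t2 (payoff 10); vs s2: t1 (payoff 11); vs s3: t3 (payoff 10); vs s4: t2 (payoff 7).
The only mutual best response is (s4, t2); neither player gains by switching there.

(s4, t2)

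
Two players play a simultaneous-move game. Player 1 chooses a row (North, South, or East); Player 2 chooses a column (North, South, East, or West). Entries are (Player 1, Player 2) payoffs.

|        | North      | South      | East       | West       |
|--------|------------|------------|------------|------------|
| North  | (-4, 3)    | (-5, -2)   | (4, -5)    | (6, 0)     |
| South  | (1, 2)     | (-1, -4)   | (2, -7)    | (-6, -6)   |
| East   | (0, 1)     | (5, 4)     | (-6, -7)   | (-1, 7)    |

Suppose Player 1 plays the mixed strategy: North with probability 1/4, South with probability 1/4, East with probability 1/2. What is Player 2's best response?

Player 2's best reply maximizes expected payoff against the mix.
North: (1/4)·3 + (1/4)·2 + (1/2)·1 = 7/4
South: (1/4)·(-2) + (1/4)·(-4) + (1/2)·4 = 1/2
East: (1/4)·(-5) + (1/4)·(-7) + (1/2)·(-7) = -13/2
West: (1/4)·0 + (1/4)·(-6) + (1/2)·7 = 2
Highest expected payoff is 2, from West.

West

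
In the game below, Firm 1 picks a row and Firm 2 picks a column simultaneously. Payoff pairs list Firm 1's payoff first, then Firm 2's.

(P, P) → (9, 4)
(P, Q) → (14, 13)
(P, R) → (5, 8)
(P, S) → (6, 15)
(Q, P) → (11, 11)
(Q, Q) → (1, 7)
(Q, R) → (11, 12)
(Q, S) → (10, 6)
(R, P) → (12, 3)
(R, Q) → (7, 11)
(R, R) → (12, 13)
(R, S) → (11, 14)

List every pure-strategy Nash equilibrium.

(R, S)

Find each player's best response to every opponent strategy; NE are the intersections.
Firm 1's best responses — vs P: R (payoff 12); vs Q: P (payoff 14); vs R: R (payoff 12); vs S: R (payoff 11).
Firm 2's best responses — vs P: S (payoff 15); vs Q: R (payoff 12); vs R: S (payoff 14).
The only mutual best response is (R, S); neither player gains by switching there.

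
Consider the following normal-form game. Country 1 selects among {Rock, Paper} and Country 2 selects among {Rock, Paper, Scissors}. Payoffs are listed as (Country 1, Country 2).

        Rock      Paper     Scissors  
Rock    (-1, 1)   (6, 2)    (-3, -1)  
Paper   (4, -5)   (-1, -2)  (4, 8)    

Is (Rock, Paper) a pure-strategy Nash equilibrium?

Yes

Holding Country 2 at Paper: Country 1 gets 6 from Rock, versus -1 from Paper. No profitable deviation for Country 1.
Holding Country 1 at Rock: Country 2 gets 2 from Paper, versus 1 from Rock, -1 from Scissors. No profitable deviation for Country 2 either.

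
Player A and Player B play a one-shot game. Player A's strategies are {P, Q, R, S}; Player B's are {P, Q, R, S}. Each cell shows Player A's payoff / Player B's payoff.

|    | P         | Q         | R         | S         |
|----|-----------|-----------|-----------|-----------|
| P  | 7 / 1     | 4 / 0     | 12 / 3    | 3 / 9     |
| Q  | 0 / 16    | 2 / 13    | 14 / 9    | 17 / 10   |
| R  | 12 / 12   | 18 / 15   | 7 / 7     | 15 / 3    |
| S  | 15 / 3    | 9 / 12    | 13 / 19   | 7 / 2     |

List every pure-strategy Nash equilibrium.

A profile is a Nash equilibrium when each player is best-responding to the other.
Player A's best responses — vs P: S (payoff 15); vs Q: R (payoff 18); vs R: Q (payoff 14); vs S: Q (payoff 17).
Player B's best responses — vs P: S (payoff 9); vs Q: P (payoff 16); vs R: Q (payoff 15); vs S: R (payoff 19).
The only mutual best response is (R, Q); neither player gains by switching there.

(R, Q)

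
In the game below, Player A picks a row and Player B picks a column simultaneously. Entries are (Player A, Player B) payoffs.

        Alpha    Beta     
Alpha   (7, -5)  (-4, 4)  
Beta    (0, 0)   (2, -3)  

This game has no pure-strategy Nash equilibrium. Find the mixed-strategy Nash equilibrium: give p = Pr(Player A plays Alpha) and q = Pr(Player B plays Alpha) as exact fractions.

Each player's mixing probability is pinned down by making the *other* player indifferent.
Player B indifferent between Alpha and Beta: p·(-5) + (1−p)·0 = p·4 + (1−p)·(-3) ⟹ 0 + (-5)p = (-3) + 7p ⟹ p = 1/4.
Player A indifferent between Alpha and Beta: q·7 + (1−q)·(-4) = q·0 + (1−q)·2 ⟹ (-4) + 11q = 2 + (-2)q ⟹ q = 6/13.

p = 1/4, q = 6/13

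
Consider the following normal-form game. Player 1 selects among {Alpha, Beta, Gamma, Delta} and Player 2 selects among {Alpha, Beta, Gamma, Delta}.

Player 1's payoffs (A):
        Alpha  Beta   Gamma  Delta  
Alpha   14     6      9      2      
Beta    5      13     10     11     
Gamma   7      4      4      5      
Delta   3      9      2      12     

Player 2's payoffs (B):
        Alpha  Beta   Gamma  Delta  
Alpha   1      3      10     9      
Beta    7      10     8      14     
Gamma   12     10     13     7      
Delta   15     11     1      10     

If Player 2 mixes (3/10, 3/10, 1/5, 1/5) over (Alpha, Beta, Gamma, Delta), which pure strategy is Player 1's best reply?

Beta

Player 1's best reply maximizes expected payoff against the mix.
Alpha: (3/10)·14 + (3/10)·6 + (1/5)·9 + (1/5)·2 = 41/5
Beta: (3/10)·5 + (3/10)·13 + (1/5)·10 + (1/5)·11 = 48/5
Gamma: (3/10)·7 + (3/10)·4 + (1/5)·4 + (1/5)·5 = 51/10
Delta: (3/10)·3 + (3/10)·9 + (1/5)·2 + (1/5)·12 = 32/5
Highest expected payoff is 48/5, from Beta.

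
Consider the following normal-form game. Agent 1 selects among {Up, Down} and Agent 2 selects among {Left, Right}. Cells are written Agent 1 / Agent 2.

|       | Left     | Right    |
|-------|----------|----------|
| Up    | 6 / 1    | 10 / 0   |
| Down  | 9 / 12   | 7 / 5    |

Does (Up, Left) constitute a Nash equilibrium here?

No

Holding Agent 2 at Left: Agent 1 gets 6 from Up but could get 9 by switching to Down. Agent 1 has a profitable deviation.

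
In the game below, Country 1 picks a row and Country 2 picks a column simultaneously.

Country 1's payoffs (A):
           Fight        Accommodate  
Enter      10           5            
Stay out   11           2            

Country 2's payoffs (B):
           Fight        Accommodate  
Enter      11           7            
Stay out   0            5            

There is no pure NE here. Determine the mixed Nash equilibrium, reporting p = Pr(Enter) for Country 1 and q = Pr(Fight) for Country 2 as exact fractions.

In a mixed NE each player is indifferent between their pure strategies, so the opponent's mix sets the indifference.
Country 2 indifferent between Fight and Accommodate: p·11 + (1−p)·0 = p·7 + (1−p)·5 ⟹ 0 + 11p = 5 + 2p ⟹ p = 5/9.
Country 1 indifferent between Enter and Stay out: q·10 + (1−q)·5 = q·11 + (1−q)·2 ⟹ 5 + 5q = 2 + 9q ⟹ q = 3/4.

p = 5/9, q = 3/4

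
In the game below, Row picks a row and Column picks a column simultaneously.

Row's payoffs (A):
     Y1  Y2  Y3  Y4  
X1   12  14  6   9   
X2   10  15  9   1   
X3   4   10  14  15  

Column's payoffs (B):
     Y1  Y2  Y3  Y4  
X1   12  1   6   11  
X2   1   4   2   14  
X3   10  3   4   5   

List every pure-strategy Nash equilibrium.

Check mutual best responses: a cell is a NE iff neither player can gain by unilaterally deviating.
Row's best responses — vs Y1: X1 (payoff 12); vs Y2: X2 (payoff 15); vs Y3: X3 (payoff 14); vs Y4: X3 (payoff 15).
Column's best responses — vs X1: Y1 (payoff 12); vs X2: Y4 (payoff 14); vs X3: Y1 (payoff 10).
The only mutual best response is (X1, Y1); neither player gains by switching there.

(X1, Y1)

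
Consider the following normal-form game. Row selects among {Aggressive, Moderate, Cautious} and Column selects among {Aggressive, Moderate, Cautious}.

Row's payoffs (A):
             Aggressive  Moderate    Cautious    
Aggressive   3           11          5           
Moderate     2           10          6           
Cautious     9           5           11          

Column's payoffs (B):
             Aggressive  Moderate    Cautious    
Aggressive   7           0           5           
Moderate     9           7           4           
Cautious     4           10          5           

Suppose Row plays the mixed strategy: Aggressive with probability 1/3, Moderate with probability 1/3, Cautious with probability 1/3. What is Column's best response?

Compute Column's expected payoff from each pure strategy against the given mix.
Aggressive: (1/3)·7 + (1/3)·9 + (1/3)·4 = 20/3
Moderate: (1/3)·0 + (1/3)·7 + (1/3)·10 = 17/3
Cautious: (1/3)·5 + (1/3)·4 + (1/3)·5 = 14/3
Highest expected payoff is 20/3, from Aggressive.

Aggressive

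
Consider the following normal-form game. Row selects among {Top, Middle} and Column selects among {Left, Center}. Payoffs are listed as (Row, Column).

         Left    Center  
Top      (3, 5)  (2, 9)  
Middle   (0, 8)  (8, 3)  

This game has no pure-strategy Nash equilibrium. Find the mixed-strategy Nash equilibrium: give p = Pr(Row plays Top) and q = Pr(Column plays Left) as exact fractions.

Each player's mixing probability is pinned down by making the *other* player indifferent.
Column indifferent between Left and Center: p·5 + (1−p)·8 = p·9 + (1−p)·3 ⟹ 8 + (-3)p = 3 + 6p ⟹ p = 5/9.
Row indifferent between Top and Middle: q·3 + (1−q)·2 = q·0 + (1−q)·8 ⟹ 2 + 1q = 8 + (-8)q ⟹ q = 2/3.

p = 5/9, q = 2/3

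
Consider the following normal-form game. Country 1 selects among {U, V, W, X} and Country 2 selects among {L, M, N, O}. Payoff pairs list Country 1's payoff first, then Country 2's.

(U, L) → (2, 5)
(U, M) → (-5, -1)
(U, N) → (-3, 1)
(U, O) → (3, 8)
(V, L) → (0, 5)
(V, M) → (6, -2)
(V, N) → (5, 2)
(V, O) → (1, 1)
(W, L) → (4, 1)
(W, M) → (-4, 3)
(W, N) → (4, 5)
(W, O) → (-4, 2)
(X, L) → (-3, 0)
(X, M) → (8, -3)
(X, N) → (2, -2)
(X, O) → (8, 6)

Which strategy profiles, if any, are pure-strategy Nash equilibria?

(X, O)

Check mutual best responses: a cell is a NE iff neither player can gain by unilaterally deviating.
Country 1's best responses — vs L: W (payoff 4); vs M: X (payoff 8); vs N: V (payoff 5); vs O: X (payoff 8).
Country 2's best responses — vs U: O (payoff 8); vs V: L (payoff 5); vs W: N (payoff 5); vs X: O (payoff 6).
The only mutual best response is (X, O); neither player gains by switching there.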